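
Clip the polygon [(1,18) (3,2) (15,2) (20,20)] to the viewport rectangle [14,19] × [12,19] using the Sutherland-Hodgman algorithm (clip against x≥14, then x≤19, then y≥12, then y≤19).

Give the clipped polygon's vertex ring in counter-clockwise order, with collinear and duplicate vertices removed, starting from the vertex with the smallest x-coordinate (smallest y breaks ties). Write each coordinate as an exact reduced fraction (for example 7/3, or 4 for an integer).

1. After x ≥ 14: [(14,368/19) (14,2) (15,2) (20,20)]
2. After x ≤ 19: [(19,378/19) (14,368/19) (14,2) (15,2) (19,82/5)]
3. After y ≥ 12: [(19,378/19) (14,368/19) (14,12) (160/9,12) (19,82/5)]
4. After y ≤ 19: [(19,19) (14,19) (14,12) (160/9,12) (19,82/5)]
5. Canonical ring: [(14,12) (160/9,12) (19,82/5) (19,19) (14,19)]

Clipped polygon: [(14,12) (160/9,12) (19,82/5) (19,19) (14,19)]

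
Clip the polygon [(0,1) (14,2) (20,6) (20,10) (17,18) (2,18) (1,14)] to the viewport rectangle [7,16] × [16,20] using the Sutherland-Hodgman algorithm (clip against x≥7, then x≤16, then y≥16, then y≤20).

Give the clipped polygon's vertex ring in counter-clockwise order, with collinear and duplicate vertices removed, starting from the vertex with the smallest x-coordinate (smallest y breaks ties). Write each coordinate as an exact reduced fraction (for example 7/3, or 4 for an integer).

Clipped polygon: [(7,16) (16,16) (16,18) (7,18)]

1. After x ≥ 7: [(7,3/2) (14,2) (20,6) (20,10) (17,18) (7,18)]
2. After x ≤ 16: [(7,3/2) (14,2) (16,10/3) (16,18) (7,18)]
3. After y ≥ 16: [(7,16) (16,16) (16,18) (7,18)]
4. After y ≤ 20: [(7,16) (16,16) (16,18) (7,18)]
5. Canonical ring: [(7,16) (16,16) (16,18) (7,18)]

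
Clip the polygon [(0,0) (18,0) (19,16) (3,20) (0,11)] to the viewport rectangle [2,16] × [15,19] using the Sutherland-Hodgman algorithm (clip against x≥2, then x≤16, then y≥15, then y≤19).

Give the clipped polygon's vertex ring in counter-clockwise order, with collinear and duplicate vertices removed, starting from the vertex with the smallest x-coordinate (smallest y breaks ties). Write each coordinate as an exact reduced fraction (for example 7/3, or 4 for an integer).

1. After x ≥ 2: [(2,0) (18,0) (19,16) (3,20) (2,17)]
2. After x ≤ 16: [(2,0) (16,0) (16,67/4) (3,20) (2,17)]
3. After y ≥ 15: [(2,15) (16,15) (16,67/4) (3,20) (2,17)]
4. After y ≤ 19: [(2,15) (16,15) (16,67/4) (7,19) (8/3,19) (2,17)]
5. Canonical ring: [(2,15) (16,15) (16,67/4) (7,19) (8/3,19) (2,17)]

Clipped polygon: [(2,15) (16,15) (16,67/4) (7,19) (8/3,19) (2,17)]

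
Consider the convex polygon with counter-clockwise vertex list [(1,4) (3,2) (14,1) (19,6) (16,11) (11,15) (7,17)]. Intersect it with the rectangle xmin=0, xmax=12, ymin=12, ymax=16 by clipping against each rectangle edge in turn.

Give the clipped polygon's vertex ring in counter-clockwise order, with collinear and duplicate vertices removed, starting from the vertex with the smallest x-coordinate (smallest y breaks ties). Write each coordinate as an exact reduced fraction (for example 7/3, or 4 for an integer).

1. After x ≥ 0: [(1,4) (3,2) (14,1) (19,6) (16,11) (11,15) (7,17)]
2. After x ≤ 12: [(1,4) (3,2) (12,13/11) (12,71/5) (11,15) (7,17)]
3. After y ≥ 12: [(61/13,12) (12,12) (12,71/5) (11,15) (7,17)]
4. After y ≤ 16: [(85/13,16) (61/13,12) (12,12) (12,71/5) (11,15) (9,16)]
5. Canonical ring: [(61/13,12) (12,12) (12,71/5) (11,15) (9,16) (85/13,16)]

Clipped polygon: [(61/13,12) (12,12) (12,71/5) (11,15) (9,16) (85/13,16)]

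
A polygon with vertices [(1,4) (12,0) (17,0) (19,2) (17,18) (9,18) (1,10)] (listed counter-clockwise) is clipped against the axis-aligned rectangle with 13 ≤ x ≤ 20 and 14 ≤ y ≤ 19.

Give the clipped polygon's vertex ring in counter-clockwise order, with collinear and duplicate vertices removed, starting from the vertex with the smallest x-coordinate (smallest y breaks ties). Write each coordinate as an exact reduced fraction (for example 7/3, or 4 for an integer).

Clipped polygon: [(13,14) (35/2,14) (17,18) (13,18)]

1. After x ≥ 13: [(13,0) (17,0) (19,2) (17,18) (13,18)]
2. After x ≤ 20: [(13,0) (17,0) (19,2) (17,18) (13,18)]
3. After y ≥ 14: [(13,14) (35/2,14) (17,18) (13,18)]
4. After y ≤ 19: [(13,14) (35/2,14) (17,18) (13,18)]
5. Canonical ring: [(13,14) (35/2,14) (17,18) (13,18)]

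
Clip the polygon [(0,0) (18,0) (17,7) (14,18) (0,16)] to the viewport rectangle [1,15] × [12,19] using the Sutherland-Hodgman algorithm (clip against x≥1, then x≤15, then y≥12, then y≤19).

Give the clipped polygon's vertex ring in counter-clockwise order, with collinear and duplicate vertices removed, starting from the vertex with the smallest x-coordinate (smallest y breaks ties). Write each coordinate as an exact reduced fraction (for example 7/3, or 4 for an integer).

1. After x ≥ 1: [(1,0) (18,0) (17,7) (14,18) (1,113/7)]
2. After x ≤ 15: [(1,0) (15,0) (15,43/3) (14,18) (1,113/7)]
3. After y ≥ 12: [(1,12) (15,12) (15,43/3) (14,18) (1,113/7)]
4. After y ≤ 19: [(1,12) (15,12) (15,43/3) (14,18) (1,113/7)]
5. Canonical ring: [(1,12) (15,12) (15,43/3) (14,18) (1,113/7)]

Clipped polygon: [(1,12) (15,12) (15,43/3) (14,18) (1,113/7)]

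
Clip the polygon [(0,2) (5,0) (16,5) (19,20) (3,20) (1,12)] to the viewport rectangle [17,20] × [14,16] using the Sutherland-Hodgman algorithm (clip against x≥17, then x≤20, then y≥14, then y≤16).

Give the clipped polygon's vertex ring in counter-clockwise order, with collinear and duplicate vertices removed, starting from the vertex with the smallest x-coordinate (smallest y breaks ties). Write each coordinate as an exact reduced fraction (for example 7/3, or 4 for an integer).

1. After x ≥ 17: [(17,10) (19,20) (17,20)]
2. After x ≤ 20: [(17,10) (19,20) (17,20)]
3. After y ≥ 14: [(17,14) (89/5,14) (19,20) (17,20)]
4. After y ≤ 16: [(17,16) (17,14) (89/5,14) (91/5,16)]
5. Canonical ring: [(17,14) (89/5,14) (91/5,16) (17,16)]

Clipped polygon: [(17,14) (89/5,14) (91/5,16) (17,16)]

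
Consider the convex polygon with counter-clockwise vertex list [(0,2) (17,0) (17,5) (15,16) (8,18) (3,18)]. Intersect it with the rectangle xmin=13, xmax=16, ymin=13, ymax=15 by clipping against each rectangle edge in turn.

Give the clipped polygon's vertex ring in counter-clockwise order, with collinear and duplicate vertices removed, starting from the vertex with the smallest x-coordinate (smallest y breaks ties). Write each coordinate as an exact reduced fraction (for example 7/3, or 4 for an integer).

Clipped polygon: [(13,13) (171/11,13) (167/11,15) (13,15)]

1. After x ≥ 13: [(13,8/17) (17,0) (17,5) (15,16) (13,116/7)]
2. After x ≤ 16: [(13,8/17) (16,2/17) (16,21/2) (15,16) (13,116/7)]
3. After y ≥ 13: [(13,13) (171/11,13) (15,16) (13,116/7)]
4. After y ≤ 15: [(13,15) (13,13) (171/11,13) (167/11,15)]
5. Canonical ring: [(13,13) (171/11,13) (167/11,15) (13,15)]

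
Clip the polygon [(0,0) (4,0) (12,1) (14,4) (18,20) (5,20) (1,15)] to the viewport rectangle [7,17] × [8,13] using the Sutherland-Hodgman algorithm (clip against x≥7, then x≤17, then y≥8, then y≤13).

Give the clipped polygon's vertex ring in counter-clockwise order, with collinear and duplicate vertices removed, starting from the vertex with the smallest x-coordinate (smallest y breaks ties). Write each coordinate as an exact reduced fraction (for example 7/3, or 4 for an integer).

1. After x ≥ 7: [(7,3/8) (12,1) (14,4) (18,20) (7,20)]
2. After x ≤ 17: [(7,3/8) (12,1) (14,4) (17,16) (17,20) (7,20)]
3. After y ≥ 8: [(7,8) (15,8) (17,16) (17,20) (7,20)]
4. After y ≤ 13: [(7,13) (7,8) (15,8) (65/4,13)]
5. Canonical ring: [(7,8) (15,8) (65/4,13) (7,13)]

Clipped polygon: [(7,8) (15,8) (65/4,13) (7,13)]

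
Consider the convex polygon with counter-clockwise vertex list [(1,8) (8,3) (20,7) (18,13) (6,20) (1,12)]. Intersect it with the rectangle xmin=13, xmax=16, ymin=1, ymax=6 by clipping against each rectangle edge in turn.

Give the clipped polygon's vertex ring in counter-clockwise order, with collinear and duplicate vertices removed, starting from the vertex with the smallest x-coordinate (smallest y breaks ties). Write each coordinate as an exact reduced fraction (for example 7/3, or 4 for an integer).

Clipped polygon: [(13,14/3) (16,17/3) (16,6) (13,6)]

1. After x ≥ 13: [(13,14/3) (20,7) (18,13) (13,191/12)]
2. After x ≤ 16: [(13,14/3) (16,17/3) (16,85/6) (13,191/12)]
3. After y ≥ 1: [(13,14/3) (16,17/3) (16,85/6) (13,191/12)]
4. After y ≤ 6: [(13,6) (13,14/3) (16,17/3) (16,6)]
5. Canonical ring: [(13,14/3) (16,17/3) (16,6) (13,6)]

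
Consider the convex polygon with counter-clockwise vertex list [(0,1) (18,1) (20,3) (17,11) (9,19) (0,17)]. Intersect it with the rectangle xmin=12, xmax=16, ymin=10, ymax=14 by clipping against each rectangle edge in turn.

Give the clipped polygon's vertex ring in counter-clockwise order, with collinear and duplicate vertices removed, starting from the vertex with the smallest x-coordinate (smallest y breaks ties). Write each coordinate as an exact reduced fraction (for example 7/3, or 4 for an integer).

Clipped polygon: [(12,10) (16,10) (16,12) (14,14) (12,14)]

1. After x ≥ 12: [(12,1) (18,1) (20,3) (17,11) (12,16)]
2. After x ≤ 16: [(12,1) (16,1) (16,12) (12,16)]
3. After y ≥ 10: [(12,10) (16,10) (16,12) (12,16)]
4. After y ≤ 14: [(12,14) (12,10) (16,10) (16,12) (14,14)]
5. Canonical ring: [(12,10) (16,10) (16,12) (14,14) (12,14)]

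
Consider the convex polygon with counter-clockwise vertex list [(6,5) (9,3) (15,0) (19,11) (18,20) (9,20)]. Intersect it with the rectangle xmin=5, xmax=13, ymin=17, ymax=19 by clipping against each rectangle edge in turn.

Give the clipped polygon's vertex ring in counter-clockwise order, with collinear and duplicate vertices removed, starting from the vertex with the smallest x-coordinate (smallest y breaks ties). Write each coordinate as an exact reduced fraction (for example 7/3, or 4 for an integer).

1. After x ≥ 5: [(6,5) (9,3) (15,0) (19,11) (18,20) (9,20)]
2. After x ≤ 13: [(6,5) (9,3) (13,1) (13,20) (9,20)]
3. After y ≥ 17: [(42/5,17) (13,17) (13,20) (9,20)]
4. After y ≤ 19: [(44/5,19) (42/5,17) (13,17) (13,19)]
5. Canonical ring: [(42/5,17) (13,17) (13,19) (44/5,19)]

Clipped polygon: [(42/5,17) (13,17) (13,19) (44/5,19)]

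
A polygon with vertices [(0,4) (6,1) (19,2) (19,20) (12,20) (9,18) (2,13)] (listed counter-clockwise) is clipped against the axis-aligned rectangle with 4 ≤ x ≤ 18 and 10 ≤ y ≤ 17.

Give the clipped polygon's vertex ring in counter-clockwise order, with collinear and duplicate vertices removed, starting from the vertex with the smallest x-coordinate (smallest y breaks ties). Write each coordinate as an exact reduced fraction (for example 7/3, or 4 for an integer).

1. After x ≥ 4: [(4,2) (6,1) (19,2) (19,20) (12,20) (9,18) (4,101/7)]
2. After x ≤ 18: [(4,2) (6,1) (18,25/13) (18,20) (12,20) (9,18) (4,101/7)]
3. After y ≥ 10: [(4,10) (18,10) (18,20) (12,20) (9,18) (4,101/7)]
4. After y ≤ 17: [(4,10) (18,10) (18,17) (38/5,17) (4,101/7)]
5. Canonical ring: [(4,10) (18,10) (18,17) (38/5,17) (4,101/7)]

Clipped polygon: [(4,10) (18,10) (18,17) (38/5,17) (4,101/7)]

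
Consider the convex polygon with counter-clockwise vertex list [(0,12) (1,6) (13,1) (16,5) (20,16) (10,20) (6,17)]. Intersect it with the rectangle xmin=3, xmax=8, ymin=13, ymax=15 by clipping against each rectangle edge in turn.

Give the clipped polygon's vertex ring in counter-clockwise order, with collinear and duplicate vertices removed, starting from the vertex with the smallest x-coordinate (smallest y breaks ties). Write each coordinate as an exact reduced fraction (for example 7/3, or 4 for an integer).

Clipped polygon: [(3,13) (8,13) (8,15) (18/5,15) (3,29/2)]

1. After x ≥ 3: [(3,29/2) (3,31/6) (13,1) (16,5) (20,16) (10,20) (6,17)]
2. After x ≤ 8: [(3,29/2) (3,31/6) (8,37/12) (8,37/2) (6,17)]
3. After y ≥ 13: [(3,29/2) (3,13) (8,13) (8,37/2) (6,17)]
4. After y ≤ 15: [(18/5,15) (3,29/2) (3,13) (8,13) (8,15)]
5. Canonical ring: [(3,13) (8,13) (8,15) (18/5,15) (3,29/2)]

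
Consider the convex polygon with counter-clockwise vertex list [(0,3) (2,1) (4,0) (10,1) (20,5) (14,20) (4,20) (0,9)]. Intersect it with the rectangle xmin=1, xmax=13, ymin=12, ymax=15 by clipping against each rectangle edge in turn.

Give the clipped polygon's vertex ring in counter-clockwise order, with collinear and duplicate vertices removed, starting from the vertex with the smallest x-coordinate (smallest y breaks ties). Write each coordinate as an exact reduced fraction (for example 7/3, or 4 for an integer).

Clipped polygon: [(12/11,12) (13,12) (13,15) (24/11,15)]

1. After x ≥ 1: [(1,2) (2,1) (4,0) (10,1) (20,5) (14,20) (4,20) (1,47/4)]
2. After x ≤ 13: [(1,2) (2,1) (4,0) (10,1) (13,11/5) (13,20) (4,20) (1,47/4)]
3. After y ≥ 12: [(13,12) (13,20) (4,20) (12/11,12)]
4. After y ≤ 15: [(13,12) (13,15) (24/11,15) (12/11,12)]
5. Canonical ring: [(12/11,12) (13,12) (13,15) (24/11,15)]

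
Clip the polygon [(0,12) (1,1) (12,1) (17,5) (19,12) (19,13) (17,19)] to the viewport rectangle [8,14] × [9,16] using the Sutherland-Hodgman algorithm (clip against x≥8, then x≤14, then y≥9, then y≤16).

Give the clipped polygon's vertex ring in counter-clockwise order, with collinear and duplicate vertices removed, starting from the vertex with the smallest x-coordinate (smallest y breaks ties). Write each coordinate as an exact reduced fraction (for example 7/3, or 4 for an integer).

Clipped polygon: [(8,9) (14,9) (14,16) (68/7,16) (8,260/17)]

1. After x ≥ 8: [(8,260/17) (8,1) (12,1) (17,5) (19,12) (19,13) (17,19)]
2. After x ≤ 14: [(14,302/17) (8,260/17) (8,1) (12,1) (14,13/5)]
3. After y ≥ 9: [(14,9) (14,302/17) (8,260/17) (8,9)]
4. After y ≤ 16: [(14,9) (14,16) (68/7,16) (8,260/17) (8,9)]
5. Canonical ring: [(8,9) (14,9) (14,16) (68/7,16) (8,260/17)]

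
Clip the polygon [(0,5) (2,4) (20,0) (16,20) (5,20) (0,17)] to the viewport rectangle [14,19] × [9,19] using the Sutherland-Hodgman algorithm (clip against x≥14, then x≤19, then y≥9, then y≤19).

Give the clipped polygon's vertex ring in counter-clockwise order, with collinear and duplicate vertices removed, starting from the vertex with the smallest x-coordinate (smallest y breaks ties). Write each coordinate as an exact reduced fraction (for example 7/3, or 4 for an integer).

1. After x ≥ 14: [(14,4/3) (20,0) (16,20) (14,20)]
2. After x ≤ 19: [(14,4/3) (19,2/9) (19,5) (16,20) (14,20)]
3. After y ≥ 9: [(14,9) (91/5,9) (16,20) (14,20)]
4. After y ≤ 19: [(14,19) (14,9) (91/5,9) (81/5,19)]
5. Canonical ring: [(14,9) (91/5,9) (81/5,19) (14,19)]

Clipped polygon: [(14,9) (91/5,9) (81/5,19) (14,19)]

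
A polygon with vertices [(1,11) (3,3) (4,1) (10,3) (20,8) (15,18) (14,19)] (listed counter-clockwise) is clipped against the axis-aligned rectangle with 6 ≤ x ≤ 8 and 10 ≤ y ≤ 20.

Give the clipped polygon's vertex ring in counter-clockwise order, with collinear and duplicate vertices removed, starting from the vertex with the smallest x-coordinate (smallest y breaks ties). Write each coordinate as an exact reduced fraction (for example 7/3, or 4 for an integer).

Clipped polygon: [(6,10) (8,10) (8,199/13) (6,183/13)]

1. After x ≥ 6: [(6,183/13) (6,5/3) (10,3) (20,8) (15,18) (14,19)]
2. After x ≤ 8: [(8,199/13) (6,183/13) (6,5/3) (8,7/3)]
3. After y ≥ 10: [(8,10) (8,199/13) (6,183/13) (6,10)]
4. After y ≤ 20: [(8,10) (8,199/13) (6,183/13) (6,10)]
5. Canonical ring: [(6,10) (8,10) (8,199/13) (6,183/13)]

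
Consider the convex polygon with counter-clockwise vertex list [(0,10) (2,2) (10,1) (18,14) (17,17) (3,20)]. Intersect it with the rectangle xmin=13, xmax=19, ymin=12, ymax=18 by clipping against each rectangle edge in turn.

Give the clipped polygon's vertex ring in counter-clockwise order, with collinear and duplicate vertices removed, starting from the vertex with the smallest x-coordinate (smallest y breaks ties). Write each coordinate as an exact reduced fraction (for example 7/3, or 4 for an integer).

Clipped polygon: [(13,12) (218/13,12) (18,14) (17,17) (13,125/7)]

1. After x ≥ 13: [(13,47/8) (18,14) (17,17) (13,125/7)]
2. After x ≤ 19: [(13,47/8) (18,14) (17,17) (13,125/7)]
3. After y ≥ 12: [(13,12) (218/13,12) (18,14) (17,17) (13,125/7)]
4. After y ≤ 18: [(13,12) (218/13,12) (18,14) (17,17) (13,125/7)]
5. Canonical ring: [(13,12) (218/13,12) (18,14) (17,17) (13,125/7)]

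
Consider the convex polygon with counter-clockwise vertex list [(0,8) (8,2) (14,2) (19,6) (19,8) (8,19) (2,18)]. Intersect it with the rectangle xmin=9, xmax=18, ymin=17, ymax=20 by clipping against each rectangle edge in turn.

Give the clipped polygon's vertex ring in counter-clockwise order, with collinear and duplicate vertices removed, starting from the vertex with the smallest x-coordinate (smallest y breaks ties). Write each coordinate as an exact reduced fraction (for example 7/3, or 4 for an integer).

Clipped polygon: [(9,17) (10,17) (9,18)]

1. After x ≥ 9: [(9,2) (14,2) (19,6) (19,8) (9,18)]
2. After x ≤ 18: [(9,2) (14,2) (18,26/5) (18,9) (9,18)]
3. After y ≥ 17: [(9,17) (10,17) (9,18)]
4. After y ≤ 20: [(9,17) (10,17) (9,18)]
5. Canonical ring: [(9,17) (10,17) (9,18)]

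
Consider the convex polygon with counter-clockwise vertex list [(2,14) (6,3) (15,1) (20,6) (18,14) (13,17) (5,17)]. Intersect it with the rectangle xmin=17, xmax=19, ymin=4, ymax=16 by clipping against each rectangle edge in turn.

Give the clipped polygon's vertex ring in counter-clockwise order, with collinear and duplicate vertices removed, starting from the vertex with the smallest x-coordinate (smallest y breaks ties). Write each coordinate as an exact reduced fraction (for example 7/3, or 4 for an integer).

Clipped polygon: [(17,4) (18,4) (19,5) (19,10) (18,14) (17,73/5)]

1. After x ≥ 17: [(17,3) (20,6) (18,14) (17,73/5)]
2. After x ≤ 19: [(17,3) (19,5) (19,10) (18,14) (17,73/5)]
3. After y ≥ 4: [(17,4) (18,4) (19,5) (19,10) (18,14) (17,73/5)]
4. After y ≤ 16: [(17,4) (18,4) (19,5) (19,10) (18,14) (17,73/5)]
5. Canonical ring: [(17,4) (18,4) (19,5) (19,10) (18,14) (17,73/5)]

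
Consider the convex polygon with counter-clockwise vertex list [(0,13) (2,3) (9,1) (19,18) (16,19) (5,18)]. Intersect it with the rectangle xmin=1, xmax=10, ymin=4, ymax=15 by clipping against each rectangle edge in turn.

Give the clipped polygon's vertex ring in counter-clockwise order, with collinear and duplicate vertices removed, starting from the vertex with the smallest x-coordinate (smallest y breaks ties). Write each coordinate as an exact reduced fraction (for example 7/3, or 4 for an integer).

1. After x ≥ 1: [(1,14) (1,8) (2,3) (9,1) (19,18) (16,19) (5,18)]
2. After x ≤ 10: [(1,14) (1,8) (2,3) (9,1) (10,27/10) (10,203/11) (5,18)]
3. After y ≥ 4: [(1,14) (1,8) (9/5,4) (10,4) (10,203/11) (5,18)]
4. After y ≤ 15: [(2,15) (1,14) (1,8) (9/5,4) (10,4) (10,15)]
5. Canonical ring: [(1,8) (9/5,4) (10,4) (10,15) (2,15) (1,14)]

Clipped polygon: [(1,8) (9/5,4) (10,4) (10,15) (2,15) (1,14)]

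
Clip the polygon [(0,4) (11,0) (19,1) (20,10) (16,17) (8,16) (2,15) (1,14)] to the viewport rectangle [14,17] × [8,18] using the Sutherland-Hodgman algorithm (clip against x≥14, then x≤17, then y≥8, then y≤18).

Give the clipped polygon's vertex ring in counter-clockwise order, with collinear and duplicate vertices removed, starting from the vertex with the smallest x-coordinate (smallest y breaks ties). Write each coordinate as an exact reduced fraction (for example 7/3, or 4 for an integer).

Clipped polygon: [(14,8) (17,8) (17,61/4) (16,17) (14,67/4)]

1. After x ≥ 14: [(14,3/8) (19,1) (20,10) (16,17) (14,67/4)]
2. After x ≤ 17: [(14,3/8) (17,3/4) (17,61/4) (16,17) (14,67/4)]
3. After y ≥ 8: [(14,8) (17,8) (17,61/4) (16,17) (14,67/4)]
4. After y ≤ 18: [(14,8) (17,8) (17,61/4) (16,17) (14,67/4)]
5. Canonical ring: [(14,8) (17,8) (17,61/4) (16,17) (14,67/4)]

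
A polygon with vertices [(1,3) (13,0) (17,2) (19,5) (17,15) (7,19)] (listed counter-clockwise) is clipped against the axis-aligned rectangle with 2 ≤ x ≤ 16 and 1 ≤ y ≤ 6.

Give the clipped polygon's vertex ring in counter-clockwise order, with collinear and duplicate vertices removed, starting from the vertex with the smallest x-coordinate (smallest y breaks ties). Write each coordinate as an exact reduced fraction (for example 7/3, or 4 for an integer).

Clipped polygon: [(2,11/4) (9,1) (15,1) (16,3/2) (16,6) (17/8,6) (2,17/3)]

1. After x ≥ 2: [(2,17/3) (2,11/4) (13,0) (17,2) (19,5) (17,15) (7,19)]
2. After x ≤ 16: [(2,17/3) (2,11/4) (13,0) (16,3/2) (16,77/5) (7,19)]
3. After y ≥ 1: [(2,17/3) (2,11/4) (9,1) (15,1) (16,3/2) (16,77/5) (7,19)]
4. After y ≤ 6: [(17/8,6) (2,17/3) (2,11/4) (9,1) (15,1) (16,3/2) (16,6)]
5. Canonical ring: [(2,11/4) (9,1) (15,1) (16,3/2) (16,6) (17/8,6) (2,17/3)]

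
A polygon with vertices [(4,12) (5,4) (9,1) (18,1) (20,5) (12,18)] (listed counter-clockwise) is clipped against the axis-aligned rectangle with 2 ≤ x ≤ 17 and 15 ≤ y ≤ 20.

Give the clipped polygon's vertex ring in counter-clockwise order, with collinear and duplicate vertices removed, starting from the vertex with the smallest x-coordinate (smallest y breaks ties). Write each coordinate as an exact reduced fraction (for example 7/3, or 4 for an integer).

Clipped polygon: [(8,15) (180/13,15) (12,18)]

1. After x ≥ 2: [(4,12) (5,4) (9,1) (18,1) (20,5) (12,18)]
2. After x ≤ 17: [(4,12) (5,4) (9,1) (17,1) (17,79/8) (12,18)]
3. After y ≥ 15: [(8,15) (180/13,15) (12,18)]
4. After y ≤ 20: [(8,15) (180/13,15) (12,18)]
5. Canonical ring: [(8,15) (180/13,15) (12,18)]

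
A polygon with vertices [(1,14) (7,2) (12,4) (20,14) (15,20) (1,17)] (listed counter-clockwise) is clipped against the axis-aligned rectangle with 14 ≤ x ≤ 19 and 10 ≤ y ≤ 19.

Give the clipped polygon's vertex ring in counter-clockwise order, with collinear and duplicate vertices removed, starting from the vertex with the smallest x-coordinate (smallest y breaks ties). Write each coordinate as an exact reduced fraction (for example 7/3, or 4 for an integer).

1. After x ≥ 14: [(14,13/2) (20,14) (15,20) (14,277/14)]
2. After x ≤ 19: [(14,13/2) (19,51/4) (19,76/5) (15,20) (14,277/14)]
3. After y ≥ 10: [(14,10) (84/5,10) (19,51/4) (19,76/5) (15,20) (14,277/14)]
4. After y ≤ 19: [(14,19) (14,10) (84/5,10) (19,51/4) (19,76/5) (95/6,19)]
5. Canonical ring: [(14,10) (84/5,10) (19,51/4) (19,76/5) (95/6,19) (14,19)]

Clipped polygon: [(14,10) (84/5,10) (19,51/4) (19,76/5) (95/6,19) (14,19)]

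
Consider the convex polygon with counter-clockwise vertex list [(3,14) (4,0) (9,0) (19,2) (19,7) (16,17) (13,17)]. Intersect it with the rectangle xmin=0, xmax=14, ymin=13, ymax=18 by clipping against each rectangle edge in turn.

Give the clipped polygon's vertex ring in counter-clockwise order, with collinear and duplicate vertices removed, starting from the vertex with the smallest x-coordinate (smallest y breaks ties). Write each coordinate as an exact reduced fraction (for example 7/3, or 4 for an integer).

1. After x ≥ 0: [(3,14) (4,0) (9,0) (19,2) (19,7) (16,17) (13,17)]
2. After x ≤ 14: [(3,14) (4,0) (9,0) (14,1) (14,17) (13,17)]
3. After y ≥ 13: [(3,14) (43/14,13) (14,13) (14,17) (13,17)]
4. After y ≤ 18: [(3,14) (43/14,13) (14,13) (14,17) (13,17)]
5. Canonical ring: [(3,14) (43/14,13) (14,13) (14,17) (13,17)]

Clipped polygon: [(3,14) (43/14,13) (14,13) (14,17) (13,17)]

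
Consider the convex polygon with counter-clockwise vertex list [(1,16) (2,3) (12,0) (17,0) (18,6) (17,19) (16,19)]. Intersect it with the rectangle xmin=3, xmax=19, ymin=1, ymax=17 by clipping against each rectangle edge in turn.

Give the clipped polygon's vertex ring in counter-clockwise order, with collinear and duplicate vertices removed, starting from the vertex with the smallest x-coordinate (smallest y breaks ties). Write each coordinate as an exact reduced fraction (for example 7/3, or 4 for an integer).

Clipped polygon: [(3,27/10) (26/3,1) (103/6,1) (18,6) (223/13,17) (6,17) (3,82/5)]

1. After x ≥ 3: [(3,82/5) (3,27/10) (12,0) (17,0) (18,6) (17,19) (16,19)]
2. After x ≤ 19: [(3,82/5) (3,27/10) (12,0) (17,0) (18,6) (17,19) (16,19)]
3. After y ≥ 1: [(3,82/5) (3,27/10) (26/3,1) (103/6,1) (18,6) (17,19) (16,19)]
4. After y ≤ 17: [(6,17) (3,82/5) (3,27/10) (26/3,1) (103/6,1) (18,6) (223/13,17)]
5. Canonical ring: [(3,27/10) (26/3,1) (103/6,1) (18,6) (223/13,17) (6,17) (3,82/5)]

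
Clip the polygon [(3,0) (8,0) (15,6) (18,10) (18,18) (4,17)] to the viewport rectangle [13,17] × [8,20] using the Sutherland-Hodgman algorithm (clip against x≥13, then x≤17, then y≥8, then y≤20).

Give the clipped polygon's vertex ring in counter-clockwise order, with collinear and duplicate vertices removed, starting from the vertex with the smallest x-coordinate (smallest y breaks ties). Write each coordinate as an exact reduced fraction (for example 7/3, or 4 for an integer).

1. After x ≥ 13: [(13,30/7) (15,6) (18,10) (18,18) (13,247/14)]
2. After x ≤ 17: [(13,30/7) (15,6) (17,26/3) (17,251/14) (13,247/14)]
3. After y ≥ 8: [(13,8) (33/2,8) (17,26/3) (17,251/14) (13,247/14)]
4. After y ≤ 20: [(13,8) (33/2,8) (17,26/3) (17,251/14) (13,247/14)]
5. Canonical ring: [(13,8) (33/2,8) (17,26/3) (17,251/14) (13,247/14)]

Clipped polygon: [(13,8) (33/2,8) (17,26/3) (17,251/14) (13,247/14)]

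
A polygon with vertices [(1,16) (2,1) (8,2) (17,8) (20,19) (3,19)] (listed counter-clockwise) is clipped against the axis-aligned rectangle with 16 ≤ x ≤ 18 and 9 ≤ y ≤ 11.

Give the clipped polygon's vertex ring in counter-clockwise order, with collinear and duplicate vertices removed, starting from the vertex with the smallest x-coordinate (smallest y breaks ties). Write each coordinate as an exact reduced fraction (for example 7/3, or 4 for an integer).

Clipped polygon: [(16,9) (190/11,9) (196/11,11) (16,11)]

1. After x ≥ 16: [(16,22/3) (17,8) (20,19) (16,19)]
2. After x ≤ 18: [(16,22/3) (17,8) (18,35/3) (18,19) (16,19)]
3. After y ≥ 9: [(16,9) (190/11,9) (18,35/3) (18,19) (16,19)]
4. After y ≤ 11: [(16,11) (16,9) (190/11,9) (196/11,11)]
5. Canonical ring: [(16,9) (190/11,9) (196/11,11) (16,11)]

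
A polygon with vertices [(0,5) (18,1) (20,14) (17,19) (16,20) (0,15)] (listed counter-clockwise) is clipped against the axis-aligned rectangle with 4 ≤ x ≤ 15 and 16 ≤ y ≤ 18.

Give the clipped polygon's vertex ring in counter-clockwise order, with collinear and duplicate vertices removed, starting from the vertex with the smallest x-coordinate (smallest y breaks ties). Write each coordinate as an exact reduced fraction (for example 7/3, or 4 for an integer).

Clipped polygon: [(4,16) (15,16) (15,18) (48/5,18) (4,65/4)]

1. After x ≥ 4: [(4,37/9) (18,1) (20,14) (17,19) (16,20) (4,65/4)]
2. After x ≤ 15: [(4,37/9) (15,5/3) (15,315/16) (4,65/4)]
3. After y ≥ 16: [(4,16) (15,16) (15,315/16) (4,65/4)]
4. After y ≤ 18: [(4,16) (15,16) (15,18) (48/5,18) (4,65/4)]
5. Canonical ring: [(4,16) (15,16) (15,18) (48/5,18) (4,65/4)]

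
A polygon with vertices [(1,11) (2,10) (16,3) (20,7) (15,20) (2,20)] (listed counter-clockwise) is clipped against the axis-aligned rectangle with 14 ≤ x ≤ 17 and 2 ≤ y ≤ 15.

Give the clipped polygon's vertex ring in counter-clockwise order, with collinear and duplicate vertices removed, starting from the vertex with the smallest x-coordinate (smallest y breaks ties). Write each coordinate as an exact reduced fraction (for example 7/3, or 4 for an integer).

Clipped polygon: [(14,4) (16,3) (17,4) (17,74/5) (220/13,15) (14,15)]

1. After x ≥ 14: [(14,4) (16,3) (20,7) (15,20) (14,20)]
2. After x ≤ 17: [(14,4) (16,3) (17,4) (17,74/5) (15,20) (14,20)]
3. After y ≥ 2: [(14,4) (16,3) (17,4) (17,74/5) (15,20) (14,20)]
4. After y ≤ 15: [(14,15) (14,4) (16,3) (17,4) (17,74/5) (220/13,15)]
5. Canonical ring: [(14,4) (16,3) (17,4) (17,74/5) (220/13,15) (14,15)]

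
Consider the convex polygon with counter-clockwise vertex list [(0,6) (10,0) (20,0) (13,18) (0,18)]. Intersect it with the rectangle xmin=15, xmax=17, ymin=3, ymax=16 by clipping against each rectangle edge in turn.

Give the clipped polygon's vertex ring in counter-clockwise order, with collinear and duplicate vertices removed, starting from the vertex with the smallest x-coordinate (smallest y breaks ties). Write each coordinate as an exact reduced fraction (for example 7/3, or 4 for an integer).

Clipped polygon: [(15,3) (17,3) (17,54/7) (15,90/7)]

1. After x ≥ 15: [(15,0) (20,0) (15,90/7)]
2. After x ≤ 17: [(15,0) (17,0) (17,54/7) (15,90/7)]
3. After y ≥ 3: [(15,3) (17,3) (17,54/7) (15,90/7)]
4. After y ≤ 16: [(15,3) (17,3) (17,54/7) (15,90/7)]
5. Canonical ring: [(15,3) (17,3) (17,54/7) (15,90/7)]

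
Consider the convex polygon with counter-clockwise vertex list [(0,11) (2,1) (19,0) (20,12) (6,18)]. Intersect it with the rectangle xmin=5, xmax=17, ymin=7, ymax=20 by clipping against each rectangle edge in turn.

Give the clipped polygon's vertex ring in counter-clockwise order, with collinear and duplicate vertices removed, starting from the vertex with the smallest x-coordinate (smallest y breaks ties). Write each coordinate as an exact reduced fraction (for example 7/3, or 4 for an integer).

Clipped polygon: [(5,7) (17,7) (17,93/7) (6,18) (5,101/6)]

1. After x ≥ 5: [(5,101/6) (5,14/17) (19,0) (20,12) (6,18)]
2. After x ≤ 17: [(5,101/6) (5,14/17) (17,2/17) (17,93/7) (6,18)]
3. After y ≥ 7: [(5,101/6) (5,7) (17,7) (17,93/7) (6,18)]
4. After y ≤ 20: [(5,101/6) (5,7) (17,7) (17,93/7) (6,18)]
5. Canonical ring: [(5,7) (17,7) (17,93/7) (6,18) (5,101/6)]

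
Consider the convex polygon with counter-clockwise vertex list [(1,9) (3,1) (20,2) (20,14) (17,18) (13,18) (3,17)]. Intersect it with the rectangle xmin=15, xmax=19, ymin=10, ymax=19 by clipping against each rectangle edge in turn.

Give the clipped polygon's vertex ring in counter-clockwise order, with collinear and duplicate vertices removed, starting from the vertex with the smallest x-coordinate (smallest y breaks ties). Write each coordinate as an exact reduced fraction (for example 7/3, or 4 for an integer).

1. After x ≥ 15: [(15,29/17) (20,2) (20,14) (17,18) (15,18)]
2. After x ≤ 19: [(15,29/17) (19,33/17) (19,46/3) (17,18) (15,18)]
3. After y ≥ 10: [(15,10) (19,10) (19,46/3) (17,18) (15,18)]
4. After y ≤ 19: [(15,10) (19,10) (19,46/3) (17,18) (15,18)]
5. Canonical ring: [(15,10) (19,10) (19,46/3) (17,18) (15,18)]

Clipped polygon: [(15,10) (19,10) (19,46/3) (17,18) (15,18)]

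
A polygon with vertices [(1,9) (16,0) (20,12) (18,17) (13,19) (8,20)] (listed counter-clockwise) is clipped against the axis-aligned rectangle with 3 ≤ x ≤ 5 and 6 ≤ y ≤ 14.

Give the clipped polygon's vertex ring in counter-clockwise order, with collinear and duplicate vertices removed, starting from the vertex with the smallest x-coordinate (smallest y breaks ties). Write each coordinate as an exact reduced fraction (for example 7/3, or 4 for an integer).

1. After x ≥ 3: [(3,85/7) (3,39/5) (16,0) (20,12) (18,17) (13,19) (8,20)]
2. After x ≤ 5: [(5,107/7) (3,85/7) (3,39/5) (5,33/5)]
3. After y ≥ 6: [(5,107/7) (3,85/7) (3,39/5) (5,33/5)]
4. After y ≤ 14: [(5,14) (46/11,14) (3,85/7) (3,39/5) (5,33/5)]
5. Canonical ring: [(3,39/5) (5,33/5) (5,14) (46/11,14) (3,85/7)]

Clipped polygon: [(3,39/5) (5,33/5) (5,14) (46/11,14) (3,85/7)]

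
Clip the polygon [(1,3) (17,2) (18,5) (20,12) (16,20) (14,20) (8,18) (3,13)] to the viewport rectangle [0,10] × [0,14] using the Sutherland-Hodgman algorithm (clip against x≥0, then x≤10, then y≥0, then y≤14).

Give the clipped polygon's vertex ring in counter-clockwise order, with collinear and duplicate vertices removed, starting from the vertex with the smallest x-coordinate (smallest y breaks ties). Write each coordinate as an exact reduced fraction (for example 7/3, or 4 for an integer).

Clipped polygon: [(1,3) (10,39/16) (10,14) (4,14) (3,13)]

1. After x ≥ 0: [(1,3) (17,2) (18,5) (20,12) (16,20) (14,20) (8,18) (3,13)]
2. After x ≤ 10: [(1,3) (10,39/16) (10,56/3) (8,18) (3,13)]
3. After y ≥ 0: [(1,3) (10,39/16) (10,56/3) (8,18) (3,13)]
4. After y ≤ 14: [(1,3) (10,39/16) (10,14) (4,14) (3,13)]
5. Canonical ring: [(1,3) (10,39/16) (10,14) (4,14) (3,13)]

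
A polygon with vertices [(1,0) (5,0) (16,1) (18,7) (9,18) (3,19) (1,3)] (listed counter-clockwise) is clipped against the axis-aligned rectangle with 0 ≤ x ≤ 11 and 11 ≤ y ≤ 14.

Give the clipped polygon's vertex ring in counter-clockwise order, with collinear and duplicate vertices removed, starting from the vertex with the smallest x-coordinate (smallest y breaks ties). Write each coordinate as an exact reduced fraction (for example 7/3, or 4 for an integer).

1. After x ≥ 0: [(1,0) (5,0) (16,1) (18,7) (9,18) (3,19) (1,3)]
2. After x ≤ 11: [(1,0) (5,0) (11,6/11) (11,140/9) (9,18) (3,19) (1,3)]
3. After y ≥ 11: [(11,11) (11,140/9) (9,18) (3,19) (2,11)]
4. After y ≤ 14: [(11,11) (11,14) (19/8,14) (2,11)]
5. Canonical ring: [(2,11) (11,11) (11,14) (19/8,14)]

Clipped polygon: [(2,11) (11,11) (11,14) (19/8,14)]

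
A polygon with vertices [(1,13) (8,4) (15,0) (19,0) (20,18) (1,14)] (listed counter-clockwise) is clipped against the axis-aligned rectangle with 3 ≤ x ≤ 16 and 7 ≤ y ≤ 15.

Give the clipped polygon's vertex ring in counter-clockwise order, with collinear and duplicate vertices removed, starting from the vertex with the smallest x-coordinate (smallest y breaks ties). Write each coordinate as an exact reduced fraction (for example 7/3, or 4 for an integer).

Clipped polygon: [(3,73/7) (17/3,7) (16,7) (16,15) (23/4,15) (3,274/19)]

1. After x ≥ 3: [(3,73/7) (8,4) (15,0) (19,0) (20,18) (3,274/19)]
2. After x ≤ 16: [(3,73/7) (8,4) (15,0) (16,0) (16,326/19) (3,274/19)]
3. After y ≥ 7: [(3,73/7) (17/3,7) (16,7) (16,326/19) (3,274/19)]
4. After y ≤ 15: [(3,73/7) (17/3,7) (16,7) (16,15) (23/4,15) (3,274/19)]
5. Canonical ring: [(3,73/7) (17/3,7) (16,7) (16,15) (23/4,15) (3,274/19)]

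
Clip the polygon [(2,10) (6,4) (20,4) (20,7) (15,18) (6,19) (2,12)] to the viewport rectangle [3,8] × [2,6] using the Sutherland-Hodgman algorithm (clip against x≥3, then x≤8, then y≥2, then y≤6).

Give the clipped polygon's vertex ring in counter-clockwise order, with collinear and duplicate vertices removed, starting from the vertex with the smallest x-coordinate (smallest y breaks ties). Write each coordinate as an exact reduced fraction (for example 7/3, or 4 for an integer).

Clipped polygon: [(14/3,6) (6,4) (8,4) (8,6)]

1. After x ≥ 3: [(3,17/2) (6,4) (20,4) (20,7) (15,18) (6,19) (3,55/4)]
2. After x ≤ 8: [(3,17/2) (6,4) (8,4) (8,169/9) (6,19) (3,55/4)]
3. After y ≥ 2: [(3,17/2) (6,4) (8,4) (8,169/9) (6,19) (3,55/4)]
4. After y ≤ 6: [(14/3,6) (6,4) (8,4) (8,6)]
5. Canonical ring: [(14/3,6) (6,4) (8,4) (8,6)]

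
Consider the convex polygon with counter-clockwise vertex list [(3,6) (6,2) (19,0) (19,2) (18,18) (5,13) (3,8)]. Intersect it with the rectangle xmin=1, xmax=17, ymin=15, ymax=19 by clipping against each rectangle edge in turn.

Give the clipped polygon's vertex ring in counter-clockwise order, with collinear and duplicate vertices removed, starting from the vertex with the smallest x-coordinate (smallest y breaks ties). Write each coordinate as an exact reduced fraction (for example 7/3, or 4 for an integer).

Clipped polygon: [(51/5,15) (17,15) (17,229/13)]

1. After x ≥ 1: [(3,6) (6,2) (19,0) (19,2) (18,18) (5,13) (3,8)]
2. After x ≤ 17: [(3,6) (6,2) (17,4/13) (17,229/13) (5,13) (3,8)]
3. After y ≥ 15: [(17,15) (17,229/13) (51/5,15)]
4. After y ≤ 19: [(17,15) (17,229/13) (51/5,15)]
5. Canonical ring: [(51/5,15) (17,15) (17,229/13)]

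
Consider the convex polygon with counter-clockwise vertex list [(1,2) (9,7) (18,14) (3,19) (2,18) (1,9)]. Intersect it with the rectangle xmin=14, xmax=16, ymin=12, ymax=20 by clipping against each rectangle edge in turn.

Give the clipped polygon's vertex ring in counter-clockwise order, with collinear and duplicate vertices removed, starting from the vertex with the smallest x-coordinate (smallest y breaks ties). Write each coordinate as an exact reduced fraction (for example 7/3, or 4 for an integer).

Clipped polygon: [(14,12) (108/7,12) (16,112/9) (16,44/3) (14,46/3)]

1. After x ≥ 14: [(14,98/9) (18,14) (14,46/3)]
2. After x ≤ 16: [(14,98/9) (16,112/9) (16,44/3) (14,46/3)]
3. After y ≥ 12: [(14,12) (108/7,12) (16,112/9) (16,44/3) (14,46/3)]
4. After y ≤ 20: [(14,12) (108/7,12) (16,112/9) (16,44/3) (14,46/3)]
5. Canonical ring: [(14,12) (108/7,12) (16,112/9) (16,44/3) (14,46/3)]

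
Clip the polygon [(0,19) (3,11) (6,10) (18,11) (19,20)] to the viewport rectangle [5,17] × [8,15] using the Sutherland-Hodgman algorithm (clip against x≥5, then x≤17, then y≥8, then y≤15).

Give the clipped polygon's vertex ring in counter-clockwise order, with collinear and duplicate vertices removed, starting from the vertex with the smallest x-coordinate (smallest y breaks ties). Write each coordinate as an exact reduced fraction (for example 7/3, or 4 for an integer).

1. After x ≥ 5: [(5,366/19) (5,31/3) (6,10) (18,11) (19,20)]
2. After x ≤ 17: [(17,378/19) (5,366/19) (5,31/3) (6,10) (17,131/12)]
3. After y ≥ 8: [(17,378/19) (5,366/19) (5,31/3) (6,10) (17,131/12)]
4. After y ≤ 15: [(17,15) (5,15) (5,31/3) (6,10) (17,131/12)]
5. Canonical ring: [(5,31/3) (6,10) (17,131/12) (17,15) (5,15)]

Clipped polygon: [(5,31/3) (6,10) (17,131/12) (17,15) (5,15)]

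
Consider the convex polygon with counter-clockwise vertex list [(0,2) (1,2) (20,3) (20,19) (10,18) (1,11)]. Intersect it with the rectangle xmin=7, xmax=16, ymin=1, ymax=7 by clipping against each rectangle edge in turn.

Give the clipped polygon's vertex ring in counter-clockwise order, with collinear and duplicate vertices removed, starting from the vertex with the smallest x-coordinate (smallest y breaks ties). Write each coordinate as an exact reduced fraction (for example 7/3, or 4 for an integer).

Clipped polygon: [(7,44/19) (16,53/19) (16,7) (7,7)]

1. After x ≥ 7: [(7,44/19) (20,3) (20,19) (10,18) (7,47/3)]
2. After x ≤ 16: [(7,44/19) (16,53/19) (16,93/5) (10,18) (7,47/3)]
3. After y ≥ 1: [(7,44/19) (16,53/19) (16,93/5) (10,18) (7,47/3)]
4. After y ≤ 7: [(7,7) (7,44/19) (16,53/19) (16,7)]
5. Canonical ring: [(7,44/19) (16,53/19) (16,7) (7,7)]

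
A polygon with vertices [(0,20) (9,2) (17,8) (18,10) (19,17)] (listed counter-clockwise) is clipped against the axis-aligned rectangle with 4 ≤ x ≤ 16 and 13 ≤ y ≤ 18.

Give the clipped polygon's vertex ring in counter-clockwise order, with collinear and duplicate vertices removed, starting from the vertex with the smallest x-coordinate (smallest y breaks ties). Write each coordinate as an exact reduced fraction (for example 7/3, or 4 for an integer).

Clipped polygon: [(4,13) (16,13) (16,332/19) (38/3,18) (4,18)]

1. After x ≥ 4: [(4,368/19) (4,12) (9,2) (17,8) (18,10) (19,17)]
2. After x ≤ 16: [(16,332/19) (4,368/19) (4,12) (9,2) (16,29/4)]
3. After y ≥ 13: [(16,13) (16,332/19) (4,368/19) (4,13)]
4. After y ≤ 18: [(16,13) (16,332/19) (38/3,18) (4,18) (4,13)]
5. Canonical ring: [(4,13) (16,13) (16,332/19) (38/3,18) (4,18)]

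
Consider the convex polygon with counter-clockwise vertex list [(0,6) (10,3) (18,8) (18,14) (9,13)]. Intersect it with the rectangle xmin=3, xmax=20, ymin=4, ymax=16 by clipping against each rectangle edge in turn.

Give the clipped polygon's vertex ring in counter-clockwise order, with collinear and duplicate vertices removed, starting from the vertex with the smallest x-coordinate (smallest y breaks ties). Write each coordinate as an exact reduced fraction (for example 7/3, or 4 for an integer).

Clipped polygon: [(3,51/10) (20/3,4) (58/5,4) (18,8) (18,14) (9,13) (3,25/3)]

1. After x ≥ 3: [(3,25/3) (3,51/10) (10,3) (18,8) (18,14) (9,13)]
2. After x ≤ 20: [(3,25/3) (3,51/10) (10,3) (18,8) (18,14) (9,13)]
3. After y ≥ 4: [(3,25/3) (3,51/10) (20/3,4) (58/5,4) (18,8) (18,14) (9,13)]
4. After y ≤ 16: [(3,25/3) (3,51/10) (20/3,4) (58/5,4) (18,8) (18,14) (9,13)]
5. Canonical ring: [(3,51/10) (20/3,4) (58/5,4) (18,8) (18,14) (9,13) (3,25/3)]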